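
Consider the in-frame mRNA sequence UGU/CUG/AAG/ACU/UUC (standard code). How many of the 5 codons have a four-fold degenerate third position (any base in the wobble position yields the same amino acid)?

2

Codon 1 UGU (Cys): third position 2-fold.
Codon 2 CUG (Leu): third position 4-fold.
Codon 3 AAG (Lys): third position 2-fold.
Codon 4 ACU (Thr): third position 4-fold.
Codon 5 UUC (Phe): third position 2-fold.
Four-fold degenerate third positions: 2.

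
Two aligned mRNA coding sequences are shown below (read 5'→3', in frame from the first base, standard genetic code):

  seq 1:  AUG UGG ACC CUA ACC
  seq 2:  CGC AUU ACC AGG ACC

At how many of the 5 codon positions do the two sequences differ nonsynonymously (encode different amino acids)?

3

Codon 1: AUG Met / CGC Arg — nonsynonymous.
Codon 2: UGG Trp / AUU Ile — nonsynonymous.
Codon 3: ACC Thr / ACC Thr — identical.
Codon 4: CUA Leu / AGG Arg — nonsynonymous.
Codon 5: ACC Thr / ACC Thr — identical.
Nonsynonymous differences: 3.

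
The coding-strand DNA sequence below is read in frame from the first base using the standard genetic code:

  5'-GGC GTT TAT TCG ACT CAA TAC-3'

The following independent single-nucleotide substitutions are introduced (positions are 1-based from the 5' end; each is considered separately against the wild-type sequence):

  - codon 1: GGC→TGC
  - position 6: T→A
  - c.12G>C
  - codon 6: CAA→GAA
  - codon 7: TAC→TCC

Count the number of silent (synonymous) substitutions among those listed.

Codon 1: GGC (Gly) → TGC (Cys) — missense.
Codon 2: GTT (Val) → GTA (Val) — synonymous.
Codon 4: TCG (Ser) → TCC (Ser) — synonymous.
Codon 6: CAA (Gln) → GAA (Glu) — missense.
Codon 7: TAC (Tyr) → TCC (Ser) — missense.
Synonymous: 2 of 5.

2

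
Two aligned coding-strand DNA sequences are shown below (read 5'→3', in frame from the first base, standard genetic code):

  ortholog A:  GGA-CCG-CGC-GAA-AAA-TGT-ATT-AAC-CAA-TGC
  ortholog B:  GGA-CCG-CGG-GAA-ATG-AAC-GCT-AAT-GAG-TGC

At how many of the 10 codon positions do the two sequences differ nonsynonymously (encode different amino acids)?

4

Codon 1: GGA Gly / GGA Gly — identical.
Codon 2: CCG Pro / CCG Pro — identical.
Codon 3: CGC Arg / CGG Arg — synonymous.
Codon 4: GAA Glu / GAA Glu — identical.
Codon 5: AAA Lys / ATG Met — nonsynonymous.
Codon 6: TGT Cys / AAC Asn — nonsynonymous.
Codon 7: ATT Ile / GCT Ala — nonsynonymous.
Codon 8: AAC Asn / AAT Asn — synonymous.
Codon 9: CAA Gln / GAG Glu — nonsynonymous.
Codon 10: TGC Cys / TGC Cys — identical.
Nonsynonymous differences: 4.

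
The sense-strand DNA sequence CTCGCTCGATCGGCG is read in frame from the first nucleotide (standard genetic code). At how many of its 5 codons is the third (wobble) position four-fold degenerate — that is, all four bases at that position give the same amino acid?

5

Codon 1 CTC (Leu): third position 4-fold.
Codon 2 GCT (Ala): third position 4-fold.
Codon 3 CGA (Arg): third position 4-fold.
Codon 4 TCG (Ser): third position 4-fold.
Codon 5 GCG (Ala): third position 4-fold.
Four-fold degenerate third positions: 5.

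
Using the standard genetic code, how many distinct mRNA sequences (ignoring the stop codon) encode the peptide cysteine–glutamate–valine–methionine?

16

Cys: 2 codons.
Glu: 2 codons.
Val: 4 codons.
Met: 1 codon.
2 × 2 × 4 × 1 = 16.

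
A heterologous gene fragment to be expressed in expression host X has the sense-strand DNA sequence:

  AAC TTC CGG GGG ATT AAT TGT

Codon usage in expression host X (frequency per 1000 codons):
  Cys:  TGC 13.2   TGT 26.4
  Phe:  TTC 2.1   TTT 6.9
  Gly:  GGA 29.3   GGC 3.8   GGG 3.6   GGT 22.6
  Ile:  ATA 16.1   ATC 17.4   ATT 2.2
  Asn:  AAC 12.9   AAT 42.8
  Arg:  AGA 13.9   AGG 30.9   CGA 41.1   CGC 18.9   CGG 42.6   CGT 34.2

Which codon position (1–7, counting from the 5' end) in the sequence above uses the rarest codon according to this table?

Codon 1 AAC (Asn): 12.9 per 1000.
Codon 2 TTC (Phe): 2.1 per 1000.
Codon 3 CGG (Arg): 42.6 per 1000.
Codon 4 GGG (Gly): 3.6 per 1000.
Codon 5 ATT (Ile): 2.2 per 1000.
Codon 6 AAT (Asn): 42.8 per 1000.
Codon 7 TGT (Cys): 26.4 per 1000.
Lowest frequency is 2.1 at codon 2.

2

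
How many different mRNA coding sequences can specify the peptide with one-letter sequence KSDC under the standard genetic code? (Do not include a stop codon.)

Lys: 2 codons.
Ser: 6 codons.
Asp: 2 codons.
Cys: 2 codons.
2 × 6 × 2 × 2 = 48.

48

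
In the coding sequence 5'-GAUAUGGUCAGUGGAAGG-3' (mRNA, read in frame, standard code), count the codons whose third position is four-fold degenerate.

Codon 1 GAU (Asp): third position 2-fold.
Codon 2 AUG (Met): third position 1-fold.
Codon 3 GUC (Val): third position 4-fold.
Codon 4 AGU (Ser): third position 2-fold.
Codon 5 GGA (Gly): third position 4-fold.
Codon 6 AGG (Arg): third position 2-fold.
Four-fold degenerate third positions: 2.

2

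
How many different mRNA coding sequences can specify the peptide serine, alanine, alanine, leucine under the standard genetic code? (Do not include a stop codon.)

576

Ser: 6 codons.
Ala: 4 codons.
Ala: 4 codons.
Leu: 6 codons.
6 × 4 × 4 × 6 = 576.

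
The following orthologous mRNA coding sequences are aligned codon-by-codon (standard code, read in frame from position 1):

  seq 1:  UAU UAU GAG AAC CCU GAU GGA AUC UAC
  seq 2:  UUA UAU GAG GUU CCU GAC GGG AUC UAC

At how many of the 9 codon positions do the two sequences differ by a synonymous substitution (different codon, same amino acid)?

2

Codon 1: UAU Tyr / UUA Leu — nonsynonymous.
Codon 2: UAU Tyr / UAU Tyr — identical.
Codon 3: GAG Glu / GAG Glu — identical.
Codon 4: AAC Asn / GUU Val — nonsynonymous.
Codon 5: CCU Pro / CCU Pro — identical.
Codon 6: GAU Asp / GAC Asp — synonymous.
Codon 7: GGA Gly / GGG Gly — synonymous.
Codon 8: AUC Ile / AUC Ile — identical.
Codon 9: UAC Tyr / UAC Tyr — identical.
Synonymous differences: 2.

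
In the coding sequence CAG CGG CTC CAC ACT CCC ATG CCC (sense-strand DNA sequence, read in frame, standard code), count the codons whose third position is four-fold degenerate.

5

Codon 1 CAG (Gln): third position 2-fold.
Codon 2 CGG (Arg): third position 4-fold.
Codon 3 CTC (Leu): third position 4-fold.
Codon 4 CAC (His): third position 2-fold.
Codon 5 ACT (Thr): third position 4-fold.
Codon 6 CCC (Pro): third position 4-fold.
Codon 7 ATG (Met): third position 1-fold.
Codon 8 CCC (Pro): third position 4-fold.
Four-fold degenerate third positions: 5.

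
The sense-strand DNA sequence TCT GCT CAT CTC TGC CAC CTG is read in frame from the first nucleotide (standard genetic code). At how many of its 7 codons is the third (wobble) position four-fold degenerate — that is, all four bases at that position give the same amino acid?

Codon 1 TCT (Ser): third position 4-fold.
Codon 2 GCT (Ala): third position 4-fold.
Codon 3 CAT (His): third position 2-fold.
Codon 4 CTC (Leu): third position 4-fold.
Codon 5 TGC (Cys): third position 2-fold.
Codon 6 CAC (His): third position 2-fold.
Codon 7 CTG (Leu): third position 4-fold.
Four-fold degenerate third positions: 4.

4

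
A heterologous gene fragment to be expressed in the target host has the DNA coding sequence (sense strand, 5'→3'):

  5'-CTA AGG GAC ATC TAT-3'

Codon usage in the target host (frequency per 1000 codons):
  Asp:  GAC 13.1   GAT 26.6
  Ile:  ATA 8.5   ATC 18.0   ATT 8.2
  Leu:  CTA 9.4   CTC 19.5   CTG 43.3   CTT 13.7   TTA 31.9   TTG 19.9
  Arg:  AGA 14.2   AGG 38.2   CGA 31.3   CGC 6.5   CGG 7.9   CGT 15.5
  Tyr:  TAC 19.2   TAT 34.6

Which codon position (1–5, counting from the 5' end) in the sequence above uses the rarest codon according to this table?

1

Codon 1 CTA (Leu): 9.4 per 1000.
Codon 2 AGG (Arg): 38.2 per 1000.
Codon 3 GAC (Asp): 13.1 per 1000.
Codon 4 ATC (Ile): 18.0 per 1000.
Codon 5 TAT (Tyr): 34.6 per 1000.
Lowest frequency is 9.4 at codon 1.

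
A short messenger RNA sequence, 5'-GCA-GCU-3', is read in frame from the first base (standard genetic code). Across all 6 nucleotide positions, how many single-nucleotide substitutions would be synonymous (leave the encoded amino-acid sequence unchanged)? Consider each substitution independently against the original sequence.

Codon 1 (GCA, Ala): 3 synonymous substitutions.
Codon 2 (GCU, Ala): 3 synonymous substitutions.
Total: 3 + 3 = 6.

6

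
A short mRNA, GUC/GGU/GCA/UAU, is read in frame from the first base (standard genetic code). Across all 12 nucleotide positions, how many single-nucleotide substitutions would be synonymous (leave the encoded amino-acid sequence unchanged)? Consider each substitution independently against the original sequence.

Codon 1 (GUC, Val): 3 synonymous substitutions.
Codon 2 (GGU, Gly): 3 synonymous substitutions.
Codon 3 (GCA, Ala): 3 synonymous substitutions.
Codon 4 (UAU, Tyr): 1 synonymous substitution.
Total: 3 + 3 + 3 + 1 = 10.

10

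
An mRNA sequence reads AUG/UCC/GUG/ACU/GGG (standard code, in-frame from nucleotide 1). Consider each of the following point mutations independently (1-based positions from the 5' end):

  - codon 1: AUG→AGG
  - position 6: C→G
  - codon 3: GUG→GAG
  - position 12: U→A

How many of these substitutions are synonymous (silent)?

Codon 1: AUG (Met) → AGG (Arg) — missense.
Codon 2: UCC (Ser) → UCG (Ser) — synonymous.
Codon 3: GUG (Val) → GAG (Glu) — missense.
Codon 4: ACU (Thr) → ACA (Thr) — synonymous.
Synonymous: 2 of 4.

2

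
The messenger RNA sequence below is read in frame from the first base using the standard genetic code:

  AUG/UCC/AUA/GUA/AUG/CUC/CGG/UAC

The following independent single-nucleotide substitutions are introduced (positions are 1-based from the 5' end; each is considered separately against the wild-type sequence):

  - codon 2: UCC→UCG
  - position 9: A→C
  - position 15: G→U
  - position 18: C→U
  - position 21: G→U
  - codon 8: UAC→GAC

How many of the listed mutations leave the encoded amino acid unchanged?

Codon 2: UCC (Ser) → UCG (Ser) — synonymous.
Codon 3: AUA (Ile) → AUC (Ile) — synonymous.
Codon 5: AUG (Met) → AUU (Ile) — missense.
Codon 6: CUC (Leu) → CUU (Leu) — synonymous.
Codon 7: CGG (Arg) → CGU (Arg) — synonymous.
Codon 8: UAC (Tyr) → GAC (Asp) — missense.
Synonymous: 4 of 6.

4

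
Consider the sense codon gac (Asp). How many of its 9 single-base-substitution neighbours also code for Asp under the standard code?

1

Position 1: none → 0 synonymous.
Position 2: none → 0 synonymous.
Position 3: GAU → 1 synonymous.
Total: 0 + 0 + 1 = 1.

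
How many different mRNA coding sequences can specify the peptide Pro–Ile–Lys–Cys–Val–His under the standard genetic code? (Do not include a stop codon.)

384

Pro: 4 codons.
Ile: 3 codons.
Lys: 2 codons.
Cys: 2 codons.
Val: 4 codons.
His: 2 codons.
4 × 3 × 2 × 2 × 4 × 2 = 384.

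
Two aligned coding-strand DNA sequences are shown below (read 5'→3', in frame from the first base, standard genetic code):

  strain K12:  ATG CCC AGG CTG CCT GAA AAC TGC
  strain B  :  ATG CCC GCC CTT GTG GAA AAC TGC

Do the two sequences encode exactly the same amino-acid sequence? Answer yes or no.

Codon 1: ATG Met / ATG Met — identical.
Codon 2: CCC Pro / CCC Pro — identical.
Codon 3: AGG Arg / GCC Ala — nonsynonymous.
Codon 4: CTG Leu / CTT Leu — synonymous.
Codon 5: CCT Pro / GTG Val — nonsynonymous.
Codon 6: GAA Glu / GAA Glu — identical.
Codon 7: AAC Asn / AAC Asn — identical.
Codon 8: TGC Cys / TGC Cys — identical.
Nonsynonymous differences: 2 → different protein.

no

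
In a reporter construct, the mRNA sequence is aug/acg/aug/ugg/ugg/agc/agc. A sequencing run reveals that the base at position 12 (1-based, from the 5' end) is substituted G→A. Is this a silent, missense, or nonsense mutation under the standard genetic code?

nonsense

Position 12 falls in codon 4: UGG → Trp.
After the substitution the codon is UGA → Stop.
The new codon is a stop codon, so this is a nonsense mutation.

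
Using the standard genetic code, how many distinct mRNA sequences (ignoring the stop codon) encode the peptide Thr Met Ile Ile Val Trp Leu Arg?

5184

Thr: 4 codons.
Met: 1 codon.
Ile: 3 codons.
Ile: 3 codons.
Val: 4 codons.
Trp: 1 codon.
Leu: 6 codons.
Arg: 6 codons.
4 × 1 × 3 × 3 × 4 × 1 × 6 × 6 = 5184.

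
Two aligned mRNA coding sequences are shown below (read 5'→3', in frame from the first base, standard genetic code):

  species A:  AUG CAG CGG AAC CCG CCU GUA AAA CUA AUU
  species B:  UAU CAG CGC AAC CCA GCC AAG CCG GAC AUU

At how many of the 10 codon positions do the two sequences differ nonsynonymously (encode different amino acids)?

Codon 1: AUG Met / UAU Tyr — nonsynonymous.
Codon 2: CAG Gln / CAG Gln — identical.
Codon 3: CGG Arg / CGC Arg — synonymous.
Codon 4: AAC Asn / AAC Asn — identical.
Codon 5: CCG Pro / CCA Pro — synonymous.
Codon 6: CCU Pro / GCC Ala — nonsynonymous.
Codon 7: GUA Val / AAG Lys — nonsynonymous.
Codon 8: AAA Lys / CCG Pro — nonsynonymous.
Codon 9: CUA Leu / GAC Asp — nonsynonymous.
Codon 10: AUU Ile / AUU Ile — identical.
Nonsynonymous differences: 5.

5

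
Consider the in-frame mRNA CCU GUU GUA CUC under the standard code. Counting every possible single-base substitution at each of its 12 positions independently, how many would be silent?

12

Codon 1 (CCU, Pro): 3 synonymous substitutions.
Codon 2 (GUU, Val): 3 synonymous substitutions.
Codon 3 (GUA, Val): 3 synonymous substitutions.
Codon 4 (CUC, Leu): 3 synonymous substitutions.
Total: 3 + 3 + 3 + 3 = 12.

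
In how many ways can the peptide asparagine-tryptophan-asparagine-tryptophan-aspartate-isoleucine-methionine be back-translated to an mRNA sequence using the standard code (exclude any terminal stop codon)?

Asn: 2 codons.
Trp: 1 codon.
Asn: 2 codons.
Trp: 1 codon.
Asp: 2 codons.
Ile: 3 codons.
Met: 1 codon.
2 × 1 × 2 × 1 × 2 × 3 × 1 = 24.

24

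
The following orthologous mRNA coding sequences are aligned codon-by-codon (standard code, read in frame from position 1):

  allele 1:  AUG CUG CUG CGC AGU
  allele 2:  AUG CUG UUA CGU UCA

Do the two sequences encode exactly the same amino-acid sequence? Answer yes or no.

yes

Codon 1: AUG Met / AUG Met — identical.
Codon 2: CUG Leu / CUG Leu — identical.
Codon 3: CUG Leu / UUA Leu — synonymous.
Codon 4: CGC Arg / CGU Arg — synonymous.
Codon 5: AGU Ser / UCA Ser — synonymous.
Nonsynonymous differences: 0 → same protein.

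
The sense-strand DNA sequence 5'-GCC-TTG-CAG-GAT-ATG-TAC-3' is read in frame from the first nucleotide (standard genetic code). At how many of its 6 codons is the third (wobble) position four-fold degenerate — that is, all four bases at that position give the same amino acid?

1

Codon 1 GCC (Ala): third position 4-fold.
Codon 2 TTG (Leu): third position 2-fold.
Codon 3 CAG (Gln): third position 2-fold.
Codon 4 GAT (Asp): third position 2-fold.
Codon 5 ATG (Met): third position 1-fold.
Codon 6 TAC (Tyr): third position 2-fold.
Four-fold degenerate third positions: 1.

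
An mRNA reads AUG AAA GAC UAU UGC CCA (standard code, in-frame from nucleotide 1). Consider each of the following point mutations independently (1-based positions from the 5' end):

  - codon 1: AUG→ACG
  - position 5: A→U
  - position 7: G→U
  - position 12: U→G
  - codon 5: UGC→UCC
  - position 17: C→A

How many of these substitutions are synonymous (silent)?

0

Codon 1: AUG (Met) → ACG (Thr) — missense.
Codon 2: AAA (Lys) → AUA (Ile) — missense.
Codon 3: GAC (Asp) → UAC (Tyr) — missense.
Codon 4: UAU (Tyr) → UAG (Stop) — nonsense.
Codon 5: UGC (Cys) → UCC (Ser) — missense.
Codon 6: CCA (Pro) → CAA (Gln) — missense.
Synonymous: 0 of 6.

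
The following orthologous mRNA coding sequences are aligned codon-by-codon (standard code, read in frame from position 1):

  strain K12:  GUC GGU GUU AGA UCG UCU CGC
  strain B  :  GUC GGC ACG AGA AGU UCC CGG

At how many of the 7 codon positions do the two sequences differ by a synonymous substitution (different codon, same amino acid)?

Codon 1: GUC Val / GUC Val — identical.
Codon 2: GGU Gly / GGC Gly — synonymous.
Codon 3: GUU Val / ACG Thr — nonsynonymous.
Codon 4: AGA Arg / AGA Arg — identical.
Codon 5: UCG Ser / AGU Ser — synonymous.
Codon 6: UCU Ser / UCC Ser — synonymous.
Codon 7: CGC Arg / CGG Arg — synonymous.
Synonymous differences: 4.

4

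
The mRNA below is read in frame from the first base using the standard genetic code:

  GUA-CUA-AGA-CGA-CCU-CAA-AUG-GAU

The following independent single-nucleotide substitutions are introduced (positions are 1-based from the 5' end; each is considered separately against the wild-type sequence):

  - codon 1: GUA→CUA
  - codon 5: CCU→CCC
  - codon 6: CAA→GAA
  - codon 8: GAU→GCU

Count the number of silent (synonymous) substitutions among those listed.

Codon 1: GUA (Val) → CUA (Leu) — missense.
Codon 5: CCU (Pro) → CCC (Pro) — synonymous.
Codon 6: CAA (Gln) → GAA (Glu) — missense.
Codon 8: GAU (Asp) → GCU (Ala) — missense.
Synonymous: 1 of 4.

1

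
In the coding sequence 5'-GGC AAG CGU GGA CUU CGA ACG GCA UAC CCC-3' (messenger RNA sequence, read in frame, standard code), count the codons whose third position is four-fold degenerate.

8

Codon 1 GGC (Gly): third position 4-fold.
Codon 2 AAG (Lys): third position 2-fold.
Codon 3 CGU (Arg): third position 4-fold.
Codon 4 GGA (Gly): third position 4-fold.
Codon 5 CUU (Leu): third position 4-fold.
Codon 6 CGA (Arg): third position 4-fold.
Codon 7 ACG (Thr): third position 4-fold.
Codon 8 GCA (Ala): third position 4-fold.
Codon 9 UAC (Tyr): third position 2-fold.
Codon 10 CCC (Pro): third position 4-fold.
Four-fold degenerate third positions: 8.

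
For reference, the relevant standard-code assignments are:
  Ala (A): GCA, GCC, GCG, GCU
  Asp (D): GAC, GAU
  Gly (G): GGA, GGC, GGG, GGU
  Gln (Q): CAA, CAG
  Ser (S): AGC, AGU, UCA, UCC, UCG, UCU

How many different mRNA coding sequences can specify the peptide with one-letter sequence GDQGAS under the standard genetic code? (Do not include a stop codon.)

1536

Gly: 4 codons.
Asp: 2 codons.
Gln: 2 codons.
Gly: 4 codons.
Ala: 4 codons.
Ser: 6 codons.
4 × 2 × 2 × 4 × 4 × 6 = 1536.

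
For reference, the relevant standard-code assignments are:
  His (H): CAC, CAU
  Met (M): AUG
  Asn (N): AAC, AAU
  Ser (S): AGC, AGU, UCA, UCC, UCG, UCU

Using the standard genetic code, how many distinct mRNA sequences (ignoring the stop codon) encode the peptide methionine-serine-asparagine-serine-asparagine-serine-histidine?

1728

Met: 1 codon.
Ser: 6 codons.
Asn: 2 codons.
Ser: 6 codons.
Asn: 2 codons.
Ser: 6 codons.
His: 2 codons.
1 × 6 × 2 × 6 × 2 × 6 × 2 = 1728.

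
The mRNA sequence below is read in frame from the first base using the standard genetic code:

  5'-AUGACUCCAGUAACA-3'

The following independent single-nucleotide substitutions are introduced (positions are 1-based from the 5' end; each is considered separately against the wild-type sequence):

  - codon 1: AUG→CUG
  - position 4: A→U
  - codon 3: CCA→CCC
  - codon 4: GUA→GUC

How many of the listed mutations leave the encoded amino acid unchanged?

2

Codon 1: AUG (Met) → CUG (Leu) — missense.
Codon 2: ACU (Thr) → UCU (Ser) — missense.
Codon 3: CCA (Pro) → CCC (Pro) — synonymous.
Codon 4: GUA (Val) → GUC (Val) — synonymous.
Synonymous: 2 of 4.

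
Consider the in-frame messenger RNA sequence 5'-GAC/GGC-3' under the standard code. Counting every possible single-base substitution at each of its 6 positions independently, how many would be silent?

Codon 1 (GAC, Asp): 1 synonymous substitution.
Codon 2 (GGC, Gly): 3 synonymous substitutions.
Total: 1 + 3 = 4.

4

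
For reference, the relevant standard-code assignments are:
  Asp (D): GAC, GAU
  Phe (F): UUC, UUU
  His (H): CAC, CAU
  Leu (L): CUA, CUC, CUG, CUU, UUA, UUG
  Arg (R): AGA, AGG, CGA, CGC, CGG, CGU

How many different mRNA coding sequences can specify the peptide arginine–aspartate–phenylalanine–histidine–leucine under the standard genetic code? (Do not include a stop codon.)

288

Arg: 6 codons.
Asp: 2 codons.
Phe: 2 codons.
His: 2 codons.
Leu: 6 codons.
6 × 2 × 2 × 2 × 6 = 288.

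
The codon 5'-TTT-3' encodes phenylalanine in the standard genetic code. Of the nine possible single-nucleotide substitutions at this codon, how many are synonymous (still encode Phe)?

Position 1: none → 0 synonymous.
Position 2: none → 0 synonymous.
Position 3: TTC → 1 synonymous.
Total: 0 + 0 + 1 = 1.

1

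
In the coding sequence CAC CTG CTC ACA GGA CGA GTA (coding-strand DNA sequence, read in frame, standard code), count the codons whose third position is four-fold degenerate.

6

Codon 1 CAC (His): third position 2-fold.
Codon 2 CTG (Leu): third position 4-fold.
Codon 3 CTC (Leu): third position 4-fold.
Codon 4 ACA (Thr): third position 4-fold.
Codon 5 GGA (Gly): third position 4-fold.
Codon 6 CGA (Arg): third position 4-fold.
Codon 7 GTA (Val): third position 4-fold.
Four-fold degenerate third positions: 6.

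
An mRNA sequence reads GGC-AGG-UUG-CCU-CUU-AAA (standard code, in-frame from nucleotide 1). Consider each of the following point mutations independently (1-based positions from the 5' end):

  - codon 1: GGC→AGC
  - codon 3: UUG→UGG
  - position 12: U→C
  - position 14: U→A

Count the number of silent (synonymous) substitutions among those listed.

Codon 1: GGC (Gly) → AGC (Ser) — missense.
Codon 3: UUG (Leu) → UGG (Trp) — missense.
Codon 4: CCU (Pro) → CCC (Pro) — synonymous.
Codon 5: CUU (Leu) → CAU (His) — missense.
Synonymous: 1 of 4.

1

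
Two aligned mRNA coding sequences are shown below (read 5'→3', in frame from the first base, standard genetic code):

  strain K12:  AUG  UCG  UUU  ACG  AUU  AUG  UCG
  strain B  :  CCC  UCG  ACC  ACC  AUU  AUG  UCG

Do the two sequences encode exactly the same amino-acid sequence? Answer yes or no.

no

Codon 1: AUG Met / CCC Pro — nonsynonymous.
Codon 2: UCG Ser / UCG Ser — identical.
Codon 3: UUU Phe / ACC Thr — nonsynonymous.
Codon 4: ACG Thr / ACC Thr — synonymous.
Codon 5: AUU Ile / AUU Ile — identical.
Codon 6: AUG Met / AUG Met — identical.
Codon 7: UCG Ser / UCG Ser — identical.
Nonsynonymous differences: 2 → different protein.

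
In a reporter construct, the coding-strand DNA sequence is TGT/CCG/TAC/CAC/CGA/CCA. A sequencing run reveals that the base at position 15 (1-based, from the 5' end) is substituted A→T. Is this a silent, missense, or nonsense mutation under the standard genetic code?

silent

Position 15 falls in codon 5: CGA → Arg.
After the substitution the codon is CGT → Arg.
Both encode Arg, so the change is synonymous.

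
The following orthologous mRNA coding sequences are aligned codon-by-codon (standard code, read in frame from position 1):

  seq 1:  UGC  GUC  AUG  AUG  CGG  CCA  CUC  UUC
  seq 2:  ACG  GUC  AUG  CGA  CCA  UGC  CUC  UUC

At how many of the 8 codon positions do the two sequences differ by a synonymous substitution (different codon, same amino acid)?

0

Codon 1: UGC Cys / ACG Thr — nonsynonymous.
Codon 2: GUC Val / GUC Val — identical.
Codon 3: AUG Met / AUG Met — identical.
Codon 4: AUG Met / CGA Arg — nonsynonymous.
Codon 5: CGG Arg / CCA Pro — nonsynonymous.
Codon 6: CCA Pro / UGC Cys — nonsynonymous.
Codon 7: CUC Leu / CUC Leu — identical.
Codon 8: UUC Phe / UUC Phe — identical.
Synonymous differences: 0.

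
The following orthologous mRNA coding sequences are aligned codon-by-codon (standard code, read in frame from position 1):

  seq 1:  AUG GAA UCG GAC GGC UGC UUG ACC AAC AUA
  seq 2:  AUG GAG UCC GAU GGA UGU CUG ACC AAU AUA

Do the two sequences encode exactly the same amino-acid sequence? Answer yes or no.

yes

Codon 1: AUG Met / AUG Met — identical.
Codon 2: GAA Glu / GAG Glu — synonymous.
Codon 3: UCG Ser / UCC Ser — synonymous.
Codon 4: GAC Asp / GAU Asp — synonymous.
Codon 5: GGC Gly / GGA Gly — synonymous.
Codon 6: UGC Cys / UGU Cys — synonymous.
Codon 7: UUG Leu / CUG Leu — synonymous.
Codon 8: ACC Thr / ACC Thr — identical.
Codon 9: AAC Asn / AAU Asn — synonymous.
Codon 10: AUA Ile / AUA Ile — identical.
Nonsynonymous differences: 0 → same protein.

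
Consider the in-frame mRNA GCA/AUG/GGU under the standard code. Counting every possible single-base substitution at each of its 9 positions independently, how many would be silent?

Codon 1 (GCA, Ala): 3 synonymous substitutions.
Codon 2 (AUG, Met): 0 synonymous substitutions.
Codon 3 (GGU, Gly): 3 synonymous substitutions.
Total: 3 + 0 + 3 = 6.

6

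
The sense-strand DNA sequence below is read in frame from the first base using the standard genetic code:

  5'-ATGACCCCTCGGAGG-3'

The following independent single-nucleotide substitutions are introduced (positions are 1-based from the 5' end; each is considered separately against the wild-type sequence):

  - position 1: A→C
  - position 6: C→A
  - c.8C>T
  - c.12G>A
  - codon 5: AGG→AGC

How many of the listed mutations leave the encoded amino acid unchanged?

Codon 1: ATG (Met) → CTG (Leu) — missense.
Codon 2: ACC (Thr) → ACA (Thr) — synonymous.
Codon 3: CCT (Pro) → CTT (Leu) — missense.
Codon 4: CGG (Arg) → CGA (Arg) — synonymous.
Codon 5: AGG (Arg) → AGC (Ser) — missense.
Synonymous: 2 of 5.

2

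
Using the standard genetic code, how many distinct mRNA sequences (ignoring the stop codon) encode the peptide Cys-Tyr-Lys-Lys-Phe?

Cys: 2 codons.
Tyr: 2 codons.
Lys: 2 codons.
Lys: 2 codons.
Phe: 2 codons.
2 × 2 × 2 × 2 × 2 = 32.

32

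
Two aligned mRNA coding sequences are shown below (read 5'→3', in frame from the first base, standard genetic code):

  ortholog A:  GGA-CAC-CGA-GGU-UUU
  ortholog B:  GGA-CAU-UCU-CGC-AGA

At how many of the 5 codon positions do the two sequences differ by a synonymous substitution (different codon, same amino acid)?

Codon 1: GGA Gly / GGA Gly — identical.
Codon 2: CAC His / CAU His — synonymous.
Codon 3: CGA Arg / UCU Ser — nonsynonymous.
Codon 4: GGU Gly / CGC Arg — nonsynonymous.
Codon 5: UUU Phe / AGA Arg — nonsynonymous.
Synonymous differences: 1.

1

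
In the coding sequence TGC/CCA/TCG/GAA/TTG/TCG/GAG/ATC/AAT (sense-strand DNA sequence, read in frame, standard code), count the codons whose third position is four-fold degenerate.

Codon 1 TGC (Cys): third position 2-fold.
Codon 2 CCA (Pro): third position 4-fold.
Codon 3 TCG (Ser): third position 4-fold.
Codon 4 GAA (Glu): third position 2-fold.
Codon 5 TTG (Leu): third position 2-fold.
Codon 6 TCG (Ser): third position 4-fold.
Codon 7 GAG (Glu): third position 2-fold.
Codon 8 ATC (Ile): third position 3-fold.
Codon 9 AAT (Asn): third position 2-fold.
Four-fold degenerate third positions: 3.

3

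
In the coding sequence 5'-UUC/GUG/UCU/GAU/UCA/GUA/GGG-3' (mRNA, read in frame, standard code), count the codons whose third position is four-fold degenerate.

5

Codon 1 UUC (Phe): third position 2-fold.
Codon 2 GUG (Val): third position 4-fold.
Codon 3 UCU (Ser): third position 4-fold.
Codon 4 GAU (Asp): third position 2-fold.
Codon 5 UCA (Ser): third position 4-fold.
Codon 6 GUA (Val): third position 4-fold.
Codon 7 GGG (Gly): third position 4-fold.
Four-fold degenerate third positions: 5.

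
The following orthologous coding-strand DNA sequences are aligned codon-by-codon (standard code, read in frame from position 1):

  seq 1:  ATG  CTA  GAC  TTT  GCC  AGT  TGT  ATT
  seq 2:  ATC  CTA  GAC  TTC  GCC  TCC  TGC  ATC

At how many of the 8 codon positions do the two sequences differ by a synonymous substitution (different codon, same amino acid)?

4

Codon 1: ATG Met / ATC Ile — nonsynonymous.
Codon 2: CTA Leu / CTA Leu — identical.
Codon 3: GAC Asp / GAC Asp — identical.
Codon 4: TTT Phe / TTC Phe — synonymous.
Codon 5: GCC Ala / GCC Ala — identical.
Codon 6: AGT Ser / TCC Ser — synonymous.
Codon 7: TGT Cys / TGC Cys — synonymous.
Codon 8: ATT Ile / ATC Ile — synonymous.
Synonymous differences: 4.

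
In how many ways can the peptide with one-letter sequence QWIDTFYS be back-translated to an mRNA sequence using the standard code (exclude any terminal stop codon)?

Gln: 2 codons.
Trp: 1 codon.
Ile: 3 codons.
Asp: 2 codons.
Thr: 4 codons.
Phe: 2 codons.
Tyr: 2 codons.
Ser: 6 codons.
2 × 1 × 3 × 2 × 4 × 2 × 2 × 6 = 1152.

1152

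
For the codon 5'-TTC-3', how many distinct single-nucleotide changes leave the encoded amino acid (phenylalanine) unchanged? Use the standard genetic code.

Position 1: none → 0 synonymous.
Position 2: none → 0 synonymous.
Position 3: TTT → 1 synonymous.
Total: 0 + 0 + 1 = 1.

1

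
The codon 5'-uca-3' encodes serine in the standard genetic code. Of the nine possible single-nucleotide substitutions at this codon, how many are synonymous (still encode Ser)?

3

Position 1: none → 0 synonymous.
Position 2: none → 0 synonymous.
Position 3: UCU, UCC, UCG → 3 synonymous.
Total: 0 + 0 + 3 = 3.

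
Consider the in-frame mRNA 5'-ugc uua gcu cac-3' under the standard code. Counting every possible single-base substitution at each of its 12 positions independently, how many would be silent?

7

Codon 1 (UGC, Cys): 1 synonymous substitution.
Codon 2 (UUA, Leu): 2 synonymous substitutions.
Codon 3 (GCU, Ala): 3 synonymous substitutions.
Codon 4 (CAC, His): 1 synonymous substitution.
Total: 1 + 2 + 3 + 1 = 7.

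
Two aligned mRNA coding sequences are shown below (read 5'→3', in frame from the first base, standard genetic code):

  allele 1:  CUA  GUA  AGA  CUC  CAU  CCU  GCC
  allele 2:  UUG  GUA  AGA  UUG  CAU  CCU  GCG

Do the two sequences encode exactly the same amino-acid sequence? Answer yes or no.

Codon 1: CUA Leu / UUG Leu — synonymous.
Codon 2: GUA Val / GUA Val — identical.
Codon 3: AGA Arg / AGA Arg — identical.
Codon 4: CUC Leu / UUG Leu — synonymous.
Codon 5: CAU His / CAU His — identical.
Codon 6: CCU Pro / CCU Pro — identical.
Codon 7: GCC Ala / GCG Ala — synonymous.
Nonsynonymous differences: 0 → same protein.

yes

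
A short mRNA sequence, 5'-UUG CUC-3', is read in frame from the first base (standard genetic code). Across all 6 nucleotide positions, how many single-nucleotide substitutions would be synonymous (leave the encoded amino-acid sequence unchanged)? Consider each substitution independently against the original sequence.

Codon 1 (UUG, Leu): 2 synonymous substitutions.
Codon 2 (CUC, Leu): 3 synonymous substitutions.
Total: 2 + 3 = 5.

5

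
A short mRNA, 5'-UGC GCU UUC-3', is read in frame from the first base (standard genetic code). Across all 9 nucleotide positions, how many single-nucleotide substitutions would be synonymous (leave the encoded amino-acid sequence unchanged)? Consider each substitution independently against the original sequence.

5

Codon 1 (UGC, Cys): 1 synonymous substitution.
Codon 2 (GCU, Ala): 3 synonymous substitutions.
Codon 3 (UUC, Phe): 1 synonymous substitution.
Total: 1 + 3 + 1 = 5.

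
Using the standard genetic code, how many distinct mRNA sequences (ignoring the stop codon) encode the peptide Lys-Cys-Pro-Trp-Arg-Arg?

576

Lys: 2 codons.
Cys: 2 codons.
Pro: 4 codons.
Trp: 1 codon.
Arg: 6 codons.
Arg: 6 codons.
2 × 2 × 4 × 1 × 6 × 6 = 576.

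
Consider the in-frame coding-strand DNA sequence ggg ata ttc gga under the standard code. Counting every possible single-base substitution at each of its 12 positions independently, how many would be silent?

9

Codon 1 (GGG, Gly): 3 synonymous substitutions.
Codon 2 (ATA, Ile): 2 synonymous substitutions.
Codon 3 (TTC, Phe): 1 synonymous substitution.
Codon 4 (GGA, Gly): 3 synonymous substitutions.
Total: 3 + 2 + 1 + 3 = 9.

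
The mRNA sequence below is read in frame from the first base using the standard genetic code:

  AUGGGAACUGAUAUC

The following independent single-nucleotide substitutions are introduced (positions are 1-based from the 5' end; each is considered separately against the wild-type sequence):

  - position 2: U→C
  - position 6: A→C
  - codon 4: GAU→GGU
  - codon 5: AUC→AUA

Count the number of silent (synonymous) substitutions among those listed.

Codon 1: AUG (Met) → ACG (Thr) — missense.
Codon 2: GGA (Gly) → GGC (Gly) — synonymous.
Codon 4: GAU (Asp) → GGU (Gly) — missense.
Codon 5: AUC (Ile) → AUA (Ile) — synonymous.
Synonymous: 2 of 4.

2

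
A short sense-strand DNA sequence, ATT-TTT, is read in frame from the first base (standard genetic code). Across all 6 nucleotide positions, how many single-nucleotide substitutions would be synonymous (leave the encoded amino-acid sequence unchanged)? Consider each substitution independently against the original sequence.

Codon 1 (ATT, Ile): 2 synonymous substitutions.
Codon 2 (TTT, Phe): 1 synonymous substitution.
Total: 2 + 1 = 3.

3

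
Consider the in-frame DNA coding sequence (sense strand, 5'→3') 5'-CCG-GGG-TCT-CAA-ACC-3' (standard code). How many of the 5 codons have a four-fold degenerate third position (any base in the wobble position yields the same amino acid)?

Codon 1 CCG (Pro): third position 4-fold.
Codon 2 GGG (Gly): third position 4-fold.
Codon 3 TCT (Ser): third position 4-fold.
Codon 4 CAA (Gln): third position 2-fold.
Codon 5 ACC (Thr): third position 4-fold.
Four-fold degenerate third positions: 4.

4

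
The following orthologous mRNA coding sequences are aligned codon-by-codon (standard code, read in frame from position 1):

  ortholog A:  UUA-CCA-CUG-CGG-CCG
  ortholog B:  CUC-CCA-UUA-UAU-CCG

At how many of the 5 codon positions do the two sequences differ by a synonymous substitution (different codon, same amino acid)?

2

Codon 1: UUA Leu / CUC Leu — synonymous.
Codon 2: CCA Pro / CCA Pro — identical.
Codon 3: CUG Leu / UUA Leu — synonymous.
Codon 4: CGG Arg / UAU Tyr — nonsynonymous.
Codon 5: CCG Pro / CCG Pro — identical.
Synonymous differences: 2.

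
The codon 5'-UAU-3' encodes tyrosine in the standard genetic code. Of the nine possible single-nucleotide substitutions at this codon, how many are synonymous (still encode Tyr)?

1

Position 1: none → 0 synonymous.
Position 2: none → 0 synonymous.
Position 3: UAC → 1 synonymous.
Total: 0 + 0 + 1 = 1.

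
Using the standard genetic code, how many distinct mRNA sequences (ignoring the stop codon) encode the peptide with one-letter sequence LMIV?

72

Leu: 6 codons.
Met: 1 codon.
Ile: 3 codons.
Val: 4 codons.
6 × 1 × 3 × 4 = 72.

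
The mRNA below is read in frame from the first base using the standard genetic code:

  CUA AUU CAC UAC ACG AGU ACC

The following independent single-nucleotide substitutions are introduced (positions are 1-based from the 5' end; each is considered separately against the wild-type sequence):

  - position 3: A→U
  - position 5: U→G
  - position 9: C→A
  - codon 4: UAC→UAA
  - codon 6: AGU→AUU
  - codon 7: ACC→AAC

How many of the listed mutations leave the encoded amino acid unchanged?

1

Codon 1: CUA (Leu) → CUU (Leu) — synonymous.
Codon 2: AUU (Ile) → AGU (Ser) — missense.
Codon 3: CAC (His) → CAA (Gln) — missense.
Codon 4: UAC (Tyr) → UAA (Stop) — nonsense.
Codon 6: AGU (Ser) → AUU (Ile) — missense.
Codon 7: ACC (Thr) → AAC (Asn) — missense.
Synonymous: 1 of 6.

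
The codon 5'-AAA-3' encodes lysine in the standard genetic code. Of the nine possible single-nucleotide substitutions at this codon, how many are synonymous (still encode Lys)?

Position 1: none → 0 synonymous.
Position 2: none → 0 synonymous.
Position 3: AAG → 1 synonymous.
Total: 0 + 0 + 1 = 1.

1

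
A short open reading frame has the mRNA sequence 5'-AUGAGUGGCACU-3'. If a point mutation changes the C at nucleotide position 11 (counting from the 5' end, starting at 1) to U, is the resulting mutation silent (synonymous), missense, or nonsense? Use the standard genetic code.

Position 11 falls in codon 4: ACU → Thr.
After the substitution the codon is AUU → Ile.
Thr ≠ Ile, so this is a missense mutation.

missense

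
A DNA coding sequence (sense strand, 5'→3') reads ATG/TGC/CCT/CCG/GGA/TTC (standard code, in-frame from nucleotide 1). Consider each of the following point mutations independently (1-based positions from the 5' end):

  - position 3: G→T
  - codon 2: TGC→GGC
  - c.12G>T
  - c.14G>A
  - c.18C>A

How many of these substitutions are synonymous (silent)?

1

Codon 1: ATG (Met) → ATT (Ile) — missense.
Codon 2: TGC (Cys) → GGC (Gly) — missense.
Codon 4: CCG (Pro) → CCT (Pro) — synonymous.
Codon 5: GGA (Gly) → GAA (Glu) — missense.
Codon 6: TTC (Phe) → TTA (Leu) — missense.
Synonymous: 1 of 5.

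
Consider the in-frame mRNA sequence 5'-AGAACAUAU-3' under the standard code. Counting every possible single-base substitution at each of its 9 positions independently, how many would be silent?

6

Codon 1 (AGA, Arg): 2 synonymous substitutions.
Codon 2 (ACA, Thr): 3 synonymous substitutions.
Codon 3 (UAU, Tyr): 1 synonymous substitution.
Total: 2 + 3 + 1 = 6.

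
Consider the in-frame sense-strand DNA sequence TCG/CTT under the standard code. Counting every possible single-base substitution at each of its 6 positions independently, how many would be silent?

Codon 1 (TCG, Ser): 3 synonymous substitutions.
Codon 2 (CTT, Leu): 3 synonymous substitutions.
Total: 3 + 3 = 6.

6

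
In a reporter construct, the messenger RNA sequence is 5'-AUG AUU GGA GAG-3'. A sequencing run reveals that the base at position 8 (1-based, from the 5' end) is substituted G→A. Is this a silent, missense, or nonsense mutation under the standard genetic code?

missense

Position 8 falls in codon 3: GGA → Gly.
After the substitution the codon is GAA → Glu.
Gly ≠ Glu, so this is a missense mutation.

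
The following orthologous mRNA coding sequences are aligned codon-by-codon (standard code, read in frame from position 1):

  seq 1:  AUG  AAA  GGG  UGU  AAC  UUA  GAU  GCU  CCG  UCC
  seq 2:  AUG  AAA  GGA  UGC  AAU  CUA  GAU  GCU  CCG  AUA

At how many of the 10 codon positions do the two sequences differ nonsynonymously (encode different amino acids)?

Codon 1: AUG Met / AUG Met — identical.
Codon 2: AAA Lys / AAA Lys — identical.
Codon 3: GGG Gly / GGA Gly — synonymous.
Codon 4: UGU Cys / UGC Cys — synonymous.
Codon 5: AAC Asn / AAU Asn — synonymous.
Codon 6: UUA Leu / CUA Leu — synonymous.
Codon 7: GAU Asp / GAU Asp — identical.
Codon 8: GCU Ala / GCU Ala — identical.
Codon 9: CCG Pro / CCG Pro — identical.
Codon 10: UCC Ser / AUA Ile — nonsynonymous.
Nonsynonymous differences: 1.

1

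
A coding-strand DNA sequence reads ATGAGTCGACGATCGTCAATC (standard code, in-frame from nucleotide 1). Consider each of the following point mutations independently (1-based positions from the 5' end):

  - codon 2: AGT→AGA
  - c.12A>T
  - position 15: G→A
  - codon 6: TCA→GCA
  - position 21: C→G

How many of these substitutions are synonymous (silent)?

2

Codon 2: AGT (Ser) → AGA (Arg) — missense.
Codon 4: CGA (Arg) → CGT (Arg) — synonymous.
Codon 5: TCG (Ser) → TCA (Ser) — synonymous.
Codon 6: TCA (Ser) → GCA (Ala) — missense.
Codon 7: ATC (Ile) → ATG (Met) — missense.
Synonymous: 2 of 5.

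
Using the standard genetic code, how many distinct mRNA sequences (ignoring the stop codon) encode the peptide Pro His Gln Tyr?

32

Pro: 4 codons.
His: 2 codons.
Gln: 2 codons.
Tyr: 2 codons.
4 × 2 × 2 × 2 = 32.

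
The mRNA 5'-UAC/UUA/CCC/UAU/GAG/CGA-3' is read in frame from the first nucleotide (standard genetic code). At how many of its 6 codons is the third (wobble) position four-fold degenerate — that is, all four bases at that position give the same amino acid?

2

Codon 1 UAC (Tyr): third position 2-fold.
Codon 2 UUA (Leu): third position 2-fold.
Codon 3 CCC (Pro): third position 4-fold.
Codon 4 UAU (Tyr): third position 2-fold.
Codon 5 GAG (Glu): third position 2-fold.
Codon 6 CGA (Arg): third position 4-fold.
Four-fold degenerate third positions: 2.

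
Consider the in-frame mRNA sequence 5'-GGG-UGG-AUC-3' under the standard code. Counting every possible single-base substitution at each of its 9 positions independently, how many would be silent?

Codon 1 (GGG, Gly): 3 synonymous substitutions.
Codon 2 (UGG, Trp): 0 synonymous substitutions.
Codon 3 (AUC, Ile): 2 synonymous substitutions.
Total: 3 + 0 + 2 = 5.

5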